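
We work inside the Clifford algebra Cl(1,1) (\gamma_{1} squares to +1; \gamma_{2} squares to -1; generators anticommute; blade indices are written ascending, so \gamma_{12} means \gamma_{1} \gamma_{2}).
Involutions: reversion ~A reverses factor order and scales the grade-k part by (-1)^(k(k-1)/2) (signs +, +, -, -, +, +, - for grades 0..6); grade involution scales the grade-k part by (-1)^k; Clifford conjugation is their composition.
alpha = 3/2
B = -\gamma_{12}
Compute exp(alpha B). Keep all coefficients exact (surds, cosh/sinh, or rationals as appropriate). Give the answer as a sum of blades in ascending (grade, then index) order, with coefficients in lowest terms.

B^2 = (-1)^2*(\gamma_{12})^2 = 1*(+1) = 1 (a basis 2-blade squares to minus the product of its generators' squares).
B^2 = 1 — a positive square means the series sums to a boost: l = 1, alpha*l = \frac{3}{2}, so exp(alpha B) = cosh(\frac{3}{2}) + (sinh(\frac{3}{2})/1)*B = \cosh{\left(\frac{3}{2} \right)} + (\sinh{\left(\frac{3}{2} \right)})*B.
Answer: \cosh{\left(\frac{3}{2} \right)} - \sinh{\left(\frac{3}{2} \right)} \gamma_{12}


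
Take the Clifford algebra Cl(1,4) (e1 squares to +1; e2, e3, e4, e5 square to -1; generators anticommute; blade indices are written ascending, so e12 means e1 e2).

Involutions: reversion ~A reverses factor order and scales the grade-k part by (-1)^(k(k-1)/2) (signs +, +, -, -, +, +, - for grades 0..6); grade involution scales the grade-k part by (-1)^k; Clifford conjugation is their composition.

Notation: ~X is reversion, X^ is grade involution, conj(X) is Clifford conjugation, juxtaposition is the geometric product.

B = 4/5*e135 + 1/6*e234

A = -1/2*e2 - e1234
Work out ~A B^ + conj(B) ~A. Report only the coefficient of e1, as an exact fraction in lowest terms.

first term: 1/6*e1 - 1/12*e34 - 4/5*e245 - 2/5*e1235
second term: 1/6*e1 + 1/12*e34 + 4/5*e245 - 2/5*e1235
Answer: 1/3


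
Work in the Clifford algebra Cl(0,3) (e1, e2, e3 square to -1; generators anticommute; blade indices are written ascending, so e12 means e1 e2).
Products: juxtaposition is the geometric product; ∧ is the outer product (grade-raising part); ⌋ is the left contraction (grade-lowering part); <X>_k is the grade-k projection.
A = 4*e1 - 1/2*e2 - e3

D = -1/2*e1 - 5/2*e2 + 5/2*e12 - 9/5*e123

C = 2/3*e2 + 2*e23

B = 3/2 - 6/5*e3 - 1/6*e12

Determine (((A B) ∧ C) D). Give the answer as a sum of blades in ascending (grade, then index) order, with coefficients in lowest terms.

step 1: -6/5 + 73/12*e1 - 1/12*e2 - 3/2*e3 - 24/5*e13 + 3/5*e23 + 1/6*e123
step 2: -4/5*e2 + 73/18*e12 - 7/5*e23 + 461/30*e123
step 3: -35819/900 + 5057/900*e1 - 73/36*e2 - 1657/60*e3 - 2/5*e12 - 12143/300*e13 + 461/60*e23 + 7/10*e123
Answer: -35819/900 + 5057/900*e1 - 73/36*e2 - 1657/60*e3 - 2/5*e12 - 12143/300*e13 + 461/60*e23 + 7/10*e123


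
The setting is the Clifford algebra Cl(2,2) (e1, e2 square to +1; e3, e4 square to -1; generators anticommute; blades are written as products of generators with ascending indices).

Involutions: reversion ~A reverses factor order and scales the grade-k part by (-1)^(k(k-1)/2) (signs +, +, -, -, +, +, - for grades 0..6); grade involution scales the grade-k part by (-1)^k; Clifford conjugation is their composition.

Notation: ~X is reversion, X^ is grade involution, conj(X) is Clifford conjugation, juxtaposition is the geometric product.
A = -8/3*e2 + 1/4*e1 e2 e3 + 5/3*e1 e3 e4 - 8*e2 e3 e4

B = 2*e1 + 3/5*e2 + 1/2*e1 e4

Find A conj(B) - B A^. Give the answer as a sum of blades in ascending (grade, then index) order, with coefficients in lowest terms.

first term: 8/5 + 5/6*e3 - 16/3*e1 e2 + 3/20*e1 e3 - 1/2*e2 e3 + 22/15*e3 e4 + 4*e1 e2 e3 - 4/3*e1 e2 e4 - 1/8*e2 e3 e4 - 17*e1 e2 e3 e4
second term: 8/5 + 5/6*e3 + 16/3*e1 e2 + 3/20*e1 e3 - 1/2*e2 e3 + 22/15*e3 e4 - 4*e1 e2 e3 - 4/3*e1 e2 e4 + 1/8*e2 e3 e4 + 17*e1 e2 e3 e4
Answer: -32/3*e1 e2 + 8*e1 e2 e3 - 1/4*e2 e3 e4 - 34*e1 e2 e3 e4


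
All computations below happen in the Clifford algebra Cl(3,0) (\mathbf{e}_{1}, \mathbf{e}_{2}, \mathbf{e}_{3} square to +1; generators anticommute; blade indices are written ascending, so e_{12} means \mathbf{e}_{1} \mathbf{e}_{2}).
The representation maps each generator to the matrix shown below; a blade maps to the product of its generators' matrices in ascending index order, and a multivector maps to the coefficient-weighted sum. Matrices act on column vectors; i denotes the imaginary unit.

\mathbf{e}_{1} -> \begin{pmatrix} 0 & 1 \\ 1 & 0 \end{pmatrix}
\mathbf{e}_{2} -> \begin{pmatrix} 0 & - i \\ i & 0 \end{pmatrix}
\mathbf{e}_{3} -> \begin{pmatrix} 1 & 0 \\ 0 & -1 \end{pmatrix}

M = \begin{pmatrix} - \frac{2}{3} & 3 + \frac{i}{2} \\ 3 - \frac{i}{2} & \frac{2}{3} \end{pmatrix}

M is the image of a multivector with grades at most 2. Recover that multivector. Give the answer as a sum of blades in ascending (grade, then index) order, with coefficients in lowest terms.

Method: 1, rho(e_{1}), rho(e_{2}), rho(e_{3}) form a trace-orthogonal basis of the 2x2 complex matrices (tr(X Y) = 2 if X = Y, else 0), so M = m0*1 + m1*rho(e_{1}) + m2*rho(e_{2}) + m3*rho(e_{3}) with m0 = tr(M)/2 = 0, m1 = tr(M rho(e_{1}))/2 = 3, m2 = tr(M rho(e_{2}))/2 = - \frac{1}{2}, m3 = tr(M rho(e_{3}))/2 = - \frac{2}{3}.
Multiplying table entries, the bivector images are rho(e_{12}) = i*rho(e_{3}), rho(e_{13}) = -i*rho(e_{2}), rho(e_{23}) = i*rho(e_{1}); with real blade coefficients the real parts of m0..m3 are the coefficients of 1, e_{1}, e_{2}, e_{3} and the imaginary parts give the bivectors (e_{23}: Im m1, e_{13}: -Im m2, e_{12}: Im m3).
Answer: 3 e_{1} - \frac{1}{2} e_{2} - \frac{2}{3} e_{3}


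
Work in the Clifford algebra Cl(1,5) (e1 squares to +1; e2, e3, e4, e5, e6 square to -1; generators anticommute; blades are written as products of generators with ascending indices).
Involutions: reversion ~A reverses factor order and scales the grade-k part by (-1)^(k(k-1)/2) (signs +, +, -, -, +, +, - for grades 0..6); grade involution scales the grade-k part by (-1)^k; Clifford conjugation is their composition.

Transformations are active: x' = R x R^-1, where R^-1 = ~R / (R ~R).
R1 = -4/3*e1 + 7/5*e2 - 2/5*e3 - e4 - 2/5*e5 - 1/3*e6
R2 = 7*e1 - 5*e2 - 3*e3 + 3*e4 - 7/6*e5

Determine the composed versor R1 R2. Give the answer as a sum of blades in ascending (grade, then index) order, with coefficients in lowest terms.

Distribute over the terms of R2 (each basis-blade product reordered to ascending indices, repeated generators contracted through their squares):
R1 (7*e1) = -28/3 - 49/5*e1 e2 + 14/5*e1 e3 + 7*e1 e4 + 14/5*e1 e5 + 7/3*e1 e6
R1 (-5*e2) = 7 + 20/3*e1 e2 - 2*e2 e3 - 5*e2 e4 - 2*e2 e5 - 5/3*e2 e6
R1 (-3*e3) = -6/5 + 4*e1 e3 - 21/5*e2 e3 - 3*e3 e4 - 6/5*e3 e5 - e3 e6
R1 (3*e4) = 3 - 4*e1 e4 + 21/5*e2 e4 - 6/5*e3 e4 + 6/5*e4 e5 + e4 e6
R1 (-7/6*e5) = -7/15 + 14/9*e1 e5 - 49/30*e2 e5 + 7/15*e3 e5 + 7/6*e4 e5 - 7/18*e5 e6
Summing the partial products and collecting blades:
Answer: -1 - 47/15*e1 e2 + 34/5*e1 e3 + 3*e1 e4 + 196/45*e1 e5 + 7/3*e1 e6 - 31/5*e2 e3 - 4/5*e2 e4 - 109/30*e2 e5 - 5/3*e2 e6 - 21/5*e3 e4 - 11/15*e3 e5 - e3 e6 + 71/30*e4 e5 + e4 e6 - 7/18*e5 e6


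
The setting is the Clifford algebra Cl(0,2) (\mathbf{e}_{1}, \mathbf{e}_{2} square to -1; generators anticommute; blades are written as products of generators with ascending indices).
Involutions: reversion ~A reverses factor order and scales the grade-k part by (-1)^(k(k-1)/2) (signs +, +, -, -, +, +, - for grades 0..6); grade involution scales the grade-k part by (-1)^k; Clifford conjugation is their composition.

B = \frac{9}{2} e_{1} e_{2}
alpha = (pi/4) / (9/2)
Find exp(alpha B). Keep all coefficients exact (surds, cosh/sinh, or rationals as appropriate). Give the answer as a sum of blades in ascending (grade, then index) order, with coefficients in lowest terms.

B^2 = (\frac{9}{2})^2*(e_{1} e_{2})^2 = \frac{81}{4}*(-1) = -\frac{81}{4} (a basis 2-blade squares to minus the product of its generators' squares).
B^2 = -\frac{81}{4} — B^2 < 0, so the exponential closes trigonometrically: l = \frac{9}{2}, alpha*l = \frac{\pi}{4}, so exp(alpha B) = cos(\frac{\pi}{4}) + (sin(\frac{\pi}{4})/(\frac{9}{2}))*B = \frac{\sqrt{2}}{2} + (\frac{\sqrt{2}}{9})*B.
Answer: \frac{\sqrt{2}}{2} + \frac{\sqrt{2}}{2} e_{1} e_{2}


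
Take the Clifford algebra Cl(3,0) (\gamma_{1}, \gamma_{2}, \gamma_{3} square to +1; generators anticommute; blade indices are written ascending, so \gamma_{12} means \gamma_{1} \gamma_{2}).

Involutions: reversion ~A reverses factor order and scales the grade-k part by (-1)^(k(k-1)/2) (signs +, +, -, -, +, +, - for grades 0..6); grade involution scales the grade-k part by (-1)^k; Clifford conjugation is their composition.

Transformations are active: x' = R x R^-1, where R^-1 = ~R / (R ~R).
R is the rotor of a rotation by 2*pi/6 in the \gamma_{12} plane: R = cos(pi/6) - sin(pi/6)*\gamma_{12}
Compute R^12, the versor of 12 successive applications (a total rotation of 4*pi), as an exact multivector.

Rotor phase runs at HALF the rotation angle; powers of one rotor simply add phase, so after 12 steps in \gamma_{12} the phase is 12*pi/6 = 2 \pi and R^12 = cos(2 \pi) - sin(2 \pi)*\gamma_{12}.
cos(2 \pi) = 1 and sin(2 \pi) = 0, so R^12 = 1. The total rotation 4*pi is 2 full turns, so every vector returns to itself, yet the rotor is +1, back on the identity sheet (an even number of 2*pi turns).
Answer: 1


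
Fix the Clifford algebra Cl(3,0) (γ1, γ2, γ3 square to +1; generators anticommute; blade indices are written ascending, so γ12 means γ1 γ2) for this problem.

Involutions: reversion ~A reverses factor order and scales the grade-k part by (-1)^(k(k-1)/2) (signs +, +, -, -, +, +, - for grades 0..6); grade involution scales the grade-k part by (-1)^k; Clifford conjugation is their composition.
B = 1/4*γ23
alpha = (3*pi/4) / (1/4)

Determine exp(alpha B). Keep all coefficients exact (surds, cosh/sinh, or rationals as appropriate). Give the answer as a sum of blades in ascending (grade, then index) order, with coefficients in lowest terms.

B^2 = (1/4)^2*(γ23)^2 = 1/16*(-1) = -1/16 (a basis 2-blade squares to minus the product of its generators' squares).
B^2 = -1/16 — since the square is negative, the closed form is circular: l = 1/4, alpha*l = 3*pi/4, so exp(alpha B) = cos(3*pi/4) + (sin(3*pi/4)/(1/4))*B = -sqrt(2)/2 + (2*sqrt(2))*B.
Answer: -sqrt(2)/2 + sqrt(2)/2*γ23


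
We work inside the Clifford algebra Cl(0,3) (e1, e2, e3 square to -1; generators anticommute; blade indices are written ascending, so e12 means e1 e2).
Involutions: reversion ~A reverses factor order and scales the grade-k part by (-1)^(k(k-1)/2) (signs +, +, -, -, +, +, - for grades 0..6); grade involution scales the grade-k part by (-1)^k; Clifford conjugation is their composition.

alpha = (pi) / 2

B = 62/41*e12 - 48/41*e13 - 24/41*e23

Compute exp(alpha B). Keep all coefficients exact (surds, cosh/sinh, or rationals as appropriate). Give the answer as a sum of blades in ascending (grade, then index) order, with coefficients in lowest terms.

B^2 term by term: the squares give (62/41)^2*(e12)^2 + (-48/41)^2*(e13)^2 + (-24/41)^2*(e23)^2 = 3844/1681*(-1) + 2304/1681*(-1) + 576/1681*(-1) = -4 (each basis 2-blade squares to minus the product of its generators' squares); cross terms between blades sharing an index anticommute and cancel. So B^2 = -4.
B^2 = -4 — circular case — the even/odd split gives cos and sin: l = 2, alpha*l = pi, so exp(alpha B) = cos(pi) + (sin(pi)/2)*B = -1 + (0)*B.
Answer: -1


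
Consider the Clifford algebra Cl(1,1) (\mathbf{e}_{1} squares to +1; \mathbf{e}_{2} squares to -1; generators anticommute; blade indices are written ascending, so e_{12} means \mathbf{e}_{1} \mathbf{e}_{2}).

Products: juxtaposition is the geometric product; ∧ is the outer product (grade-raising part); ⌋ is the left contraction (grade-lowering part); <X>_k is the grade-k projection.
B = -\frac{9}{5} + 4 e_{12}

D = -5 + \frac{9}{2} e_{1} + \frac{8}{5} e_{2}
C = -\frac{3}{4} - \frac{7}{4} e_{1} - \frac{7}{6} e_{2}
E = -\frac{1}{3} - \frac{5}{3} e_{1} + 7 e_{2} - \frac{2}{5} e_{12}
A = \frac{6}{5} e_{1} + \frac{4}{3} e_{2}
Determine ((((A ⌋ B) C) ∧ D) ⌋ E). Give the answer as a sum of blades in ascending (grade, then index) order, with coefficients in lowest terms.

step 1: \frac{16}{3} e_{1} + \frac{24}{5} e_{2}
step 2: -\frac{56}{15} - 4 e_{1} - \frac{18}{5} e_{2} + \frac{98}{45} e_{12}
step 3: \frac{56}{3} + \frac{16}{5} e_{1} + \frac{902}{75} e_{2} - \frac{49}{45} e_{12}
step 4: -\frac{7148}{75} - \frac{40412}{1125} e_{1} + \frac{9704}{75} e_{2} - \frac{112}{15} e_{12}
Answer: -\frac{7148}{75} - \frac{40412}{1125} e_{1} + \frac{9704}{75} e_{2} - \frac{112}{15} e_{12}


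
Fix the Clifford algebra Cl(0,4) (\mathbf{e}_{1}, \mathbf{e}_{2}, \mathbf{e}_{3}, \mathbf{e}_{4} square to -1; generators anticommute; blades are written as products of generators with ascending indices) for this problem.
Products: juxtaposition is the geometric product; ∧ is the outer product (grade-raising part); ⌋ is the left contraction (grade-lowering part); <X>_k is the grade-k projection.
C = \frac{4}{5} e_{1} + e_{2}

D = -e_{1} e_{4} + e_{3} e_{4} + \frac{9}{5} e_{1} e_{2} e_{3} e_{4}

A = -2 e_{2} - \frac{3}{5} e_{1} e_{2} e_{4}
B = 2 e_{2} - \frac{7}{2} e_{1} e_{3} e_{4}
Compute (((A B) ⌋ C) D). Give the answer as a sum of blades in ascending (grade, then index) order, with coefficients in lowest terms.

step 1: 4 - \frac{6}{5} e_{1} e_{4} - \frac{21}{10} e_{2} e_{3} - 7 e_{1} e_{2} e_{3} e_{4}
step 2: \frac{16}{5} e_{1} + 4 e_{2}
step 3: \frac{16}{5} e_{4} + 4 e_{1} e_{2} e_{4} + \frac{52}{5} e_{1} e_{3} e_{4} - \frac{44}{25} e_{2} e_{3} e_{4}
Answer: \frac{16}{5} e_{4} + 4 e_{1} e_{2} e_{4} + \frac{52}{5} e_{1} e_{3} e_{4} - \frac{44}{25} e_{2} e_{3} e_{4}


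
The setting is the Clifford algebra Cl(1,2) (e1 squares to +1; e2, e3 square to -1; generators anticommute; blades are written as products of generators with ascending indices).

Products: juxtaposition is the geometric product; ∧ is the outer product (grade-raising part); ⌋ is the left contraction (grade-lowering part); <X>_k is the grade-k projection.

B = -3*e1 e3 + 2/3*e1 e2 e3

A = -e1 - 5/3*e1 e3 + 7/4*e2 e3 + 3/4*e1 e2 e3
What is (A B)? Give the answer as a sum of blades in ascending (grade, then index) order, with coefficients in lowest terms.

step 1: 9/2 - 7/6*e1 + 121/36*e2 + 3*e3 + 21/4*e1 e2 - 2/3*e2 e3
Answer: 9/2 - 7/6*e1 + 121/36*e2 + 3*e3 + 21/4*e1 e2 - 2/3*e2 e3


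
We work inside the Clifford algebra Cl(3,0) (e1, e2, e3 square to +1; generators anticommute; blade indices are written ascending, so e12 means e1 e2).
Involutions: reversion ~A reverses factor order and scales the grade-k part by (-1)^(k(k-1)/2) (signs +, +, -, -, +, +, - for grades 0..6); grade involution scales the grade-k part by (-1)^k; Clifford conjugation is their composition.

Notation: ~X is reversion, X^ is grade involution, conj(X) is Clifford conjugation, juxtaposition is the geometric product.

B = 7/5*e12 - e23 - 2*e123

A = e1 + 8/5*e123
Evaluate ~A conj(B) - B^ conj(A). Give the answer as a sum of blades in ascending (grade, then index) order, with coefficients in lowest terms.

first term: -16/5 + 8/5*e1 - 7/5*e2 - 56/25*e3 - 2*e23 + e123
second term: -16/5 + 8/5*e1 + 7/5*e2 - 56/25*e3 - 2*e23 + e123
Answer: -14/5*e2


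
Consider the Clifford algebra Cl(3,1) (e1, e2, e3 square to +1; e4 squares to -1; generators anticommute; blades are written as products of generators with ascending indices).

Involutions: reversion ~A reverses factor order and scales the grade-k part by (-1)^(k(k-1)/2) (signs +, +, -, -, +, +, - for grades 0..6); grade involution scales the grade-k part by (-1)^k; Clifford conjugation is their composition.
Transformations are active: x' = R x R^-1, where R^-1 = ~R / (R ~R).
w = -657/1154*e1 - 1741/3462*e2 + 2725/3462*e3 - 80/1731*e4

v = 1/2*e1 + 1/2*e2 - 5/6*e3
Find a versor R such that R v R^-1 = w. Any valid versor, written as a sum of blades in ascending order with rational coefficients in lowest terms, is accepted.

Reasoning: v^2 = w^2 = 43/36 since conjugation preserves the quadratic form; R = v + w = -40/577*e1 - 5/1731*e2 - 80/1731*e3 - 80/1731*e4 is then valid when invertible, keeping its own part and reversing (v - w)/2.
Answer: -40/577*e1 - 5/1731*e2 - 80/1731*e3 - 80/1731*e4


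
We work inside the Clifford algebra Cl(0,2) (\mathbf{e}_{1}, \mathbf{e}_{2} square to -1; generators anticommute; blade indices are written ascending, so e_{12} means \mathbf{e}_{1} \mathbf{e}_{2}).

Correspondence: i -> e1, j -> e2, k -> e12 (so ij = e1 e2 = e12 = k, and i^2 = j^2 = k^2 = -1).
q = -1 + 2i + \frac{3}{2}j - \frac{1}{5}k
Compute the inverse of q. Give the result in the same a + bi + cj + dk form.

In blades: q = -1 + 2 e_{1} + \frac{3}{2} e_{2} - \frac{1}{5} e_{12}.
With qbar = -1 - 2 e_{1} - \frac{3}{2} e_{2} + \frac{1}{5} e_{12} (scalar fixed, mapped units negated), q qbar = \frac{729}{100} (the sum of squared coefficients), so q^-1 = qbar / (\frac{729}{100}) = -\frac{100}{729} - \frac{200}{729} e_{1} - \frac{50}{243} e_{2} + \frac{20}{729} e_{12}; translating back:
Answer: -\frac{100}{729} - \frac{200}{729}i - \frac{50}{243}j + \frac{20}{729}k


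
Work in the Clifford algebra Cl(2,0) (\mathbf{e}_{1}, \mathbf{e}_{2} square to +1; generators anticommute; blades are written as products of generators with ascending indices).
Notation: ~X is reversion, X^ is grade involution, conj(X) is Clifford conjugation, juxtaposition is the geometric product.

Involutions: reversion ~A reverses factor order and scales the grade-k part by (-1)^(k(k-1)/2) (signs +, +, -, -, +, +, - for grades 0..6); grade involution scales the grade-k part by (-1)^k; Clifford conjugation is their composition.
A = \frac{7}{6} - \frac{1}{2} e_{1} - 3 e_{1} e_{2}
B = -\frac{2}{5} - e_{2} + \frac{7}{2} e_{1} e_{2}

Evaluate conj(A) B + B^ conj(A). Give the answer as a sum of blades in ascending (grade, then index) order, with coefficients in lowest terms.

first term: -\frac{329}{30} - \frac{16}{5} e_{1} + \frac{7}{12} e_{2} + \frac{143}{60} e_{1} e_{2}
second term: -\frac{329}{30} - \frac{16}{5} e_{1} - \frac{7}{12} e_{2} + \frac{143}{60} e_{1} e_{2}
Answer: -\frac{329}{15} - \frac{32}{5} e_{1} + \frac{143}{30} e_{1} e_{2}


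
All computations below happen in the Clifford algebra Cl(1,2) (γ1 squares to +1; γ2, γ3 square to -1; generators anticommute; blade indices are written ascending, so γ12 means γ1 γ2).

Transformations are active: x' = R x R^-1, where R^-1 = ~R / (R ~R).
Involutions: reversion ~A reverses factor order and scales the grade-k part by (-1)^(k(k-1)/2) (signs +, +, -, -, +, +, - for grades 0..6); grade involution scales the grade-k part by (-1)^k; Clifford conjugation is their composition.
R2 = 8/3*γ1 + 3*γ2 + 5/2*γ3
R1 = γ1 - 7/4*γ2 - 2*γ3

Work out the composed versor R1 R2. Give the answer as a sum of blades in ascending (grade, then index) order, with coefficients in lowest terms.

Distribute over the terms of R1 (each basis-blade product reordered to ascending indices, repeated generators contracted through their squares):
(γ1) R2 = 8/3 + 3*γ12 + 5/2*γ13
(-7/4*γ2) R2 = 21/4 + 14/3*γ12 - 35/8*γ23
(-2*γ3) R2 = 5 + 16/3*γ13 + 6*γ23
Summing the partial products and collecting blades:
Answer: 155/12 + 23/3*γ12 + 47/6*γ13 + 13/8*γ23


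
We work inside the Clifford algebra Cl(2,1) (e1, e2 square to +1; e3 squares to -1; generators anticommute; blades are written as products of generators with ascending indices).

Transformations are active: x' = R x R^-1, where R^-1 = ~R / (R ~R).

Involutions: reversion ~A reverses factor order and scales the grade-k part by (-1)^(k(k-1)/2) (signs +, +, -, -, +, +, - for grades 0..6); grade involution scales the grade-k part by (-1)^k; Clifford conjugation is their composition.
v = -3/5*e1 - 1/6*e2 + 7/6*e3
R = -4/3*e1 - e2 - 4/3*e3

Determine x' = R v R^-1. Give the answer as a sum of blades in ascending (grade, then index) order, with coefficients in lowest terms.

~R = -4/3*e1 - e2 - 4/3*e3, and R ~R = 1, so R^-1 = ~R / (1).
R v = 227/90 - 17/45*e1 e2 - 106/45*e1 e3 - 25/18*e2 e3
Answer: -827/135*e1 - 439/90*e2 - 2131/270*e3


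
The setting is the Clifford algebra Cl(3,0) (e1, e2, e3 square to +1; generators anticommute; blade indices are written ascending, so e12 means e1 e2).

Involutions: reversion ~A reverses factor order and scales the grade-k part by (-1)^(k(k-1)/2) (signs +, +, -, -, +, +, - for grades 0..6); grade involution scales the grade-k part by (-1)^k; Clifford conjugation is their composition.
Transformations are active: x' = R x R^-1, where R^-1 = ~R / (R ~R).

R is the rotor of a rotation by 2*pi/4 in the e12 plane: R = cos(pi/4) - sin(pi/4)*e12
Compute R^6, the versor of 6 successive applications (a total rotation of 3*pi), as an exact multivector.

The rotor phase is half the rotation angle and phases add under composition, so 6 steps in the e12 plane accumulate phase 6*(pi/4) = 3*pi/2: R^6 = cos(3*pi/2) - sin(3*pi/2)*e12.
cos(3*pi/2) = 0 and sin(3*pi/2) = -1, so R^6 = e12. The net rotation is 1*pi (after discarding 1 full turn, each of which contributes a factor -1 to the rotor); the rotor keeps the half-angle phase exactly.
Answer: e12


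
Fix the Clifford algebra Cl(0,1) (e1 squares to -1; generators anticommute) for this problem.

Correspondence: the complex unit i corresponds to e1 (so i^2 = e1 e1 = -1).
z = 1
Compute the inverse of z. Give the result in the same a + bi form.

In blades: z = 1.
With qbar = 1 (scalar fixed, mapped units negated), z qbar = 1 (the sum of squared coefficients), so z^-1 = qbar / (1) = 1; translating back:
Answer: 1


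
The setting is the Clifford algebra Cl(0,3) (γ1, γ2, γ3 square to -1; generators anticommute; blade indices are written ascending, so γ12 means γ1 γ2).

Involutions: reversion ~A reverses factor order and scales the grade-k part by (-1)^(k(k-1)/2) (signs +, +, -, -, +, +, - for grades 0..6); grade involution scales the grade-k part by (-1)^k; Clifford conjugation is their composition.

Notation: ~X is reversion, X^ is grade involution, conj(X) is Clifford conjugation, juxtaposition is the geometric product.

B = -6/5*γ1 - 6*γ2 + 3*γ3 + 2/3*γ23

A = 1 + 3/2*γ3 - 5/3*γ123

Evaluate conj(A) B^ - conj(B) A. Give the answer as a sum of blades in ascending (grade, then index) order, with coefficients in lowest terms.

first term: -9/2 + 104/45*γ1 + 5*γ2 - 3*γ3 - 5*γ12 - 41/5*γ13 + 35/3*γ23
second term: 9/2 + 4/45*γ1 + 7*γ2 - 3*γ3 - 5*γ12 - 41/5*γ13 + 31/3*γ23
Answer: -9 + 20/9*γ1 - 2*γ2 + 4/3*γ23


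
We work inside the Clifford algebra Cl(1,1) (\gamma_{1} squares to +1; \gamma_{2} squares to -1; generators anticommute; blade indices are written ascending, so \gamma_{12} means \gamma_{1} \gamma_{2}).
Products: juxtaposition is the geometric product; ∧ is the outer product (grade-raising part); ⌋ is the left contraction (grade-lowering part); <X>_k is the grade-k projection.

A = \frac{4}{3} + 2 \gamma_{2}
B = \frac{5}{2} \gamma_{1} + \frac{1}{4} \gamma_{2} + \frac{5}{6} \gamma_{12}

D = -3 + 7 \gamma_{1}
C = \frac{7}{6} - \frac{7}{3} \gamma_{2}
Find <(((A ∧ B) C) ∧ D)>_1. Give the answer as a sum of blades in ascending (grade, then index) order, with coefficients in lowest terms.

step 1: \frac{10}{3} \gamma_{1} + \frac{1}{3} \gamma_{2} - \frac{35}{9} \gamma_{12}
step 2: \frac{7}{9} - \frac{140}{27} \gamma_{1} + \frac{7}{18} \gamma_{2} - \frac{665}{54} \gamma_{12}
step 3: -\frac{7}{3} + 21 \gamma_{1} - \frac{7}{6} \gamma_{2} + \frac{308}{9} \gamma_{12}
step 4: 21 \gamma_{1} - \frac{7}{6} \gamma_{2}
Answer: 21 \gamma_{1} - \frac{7}{6} \gamma_{2}


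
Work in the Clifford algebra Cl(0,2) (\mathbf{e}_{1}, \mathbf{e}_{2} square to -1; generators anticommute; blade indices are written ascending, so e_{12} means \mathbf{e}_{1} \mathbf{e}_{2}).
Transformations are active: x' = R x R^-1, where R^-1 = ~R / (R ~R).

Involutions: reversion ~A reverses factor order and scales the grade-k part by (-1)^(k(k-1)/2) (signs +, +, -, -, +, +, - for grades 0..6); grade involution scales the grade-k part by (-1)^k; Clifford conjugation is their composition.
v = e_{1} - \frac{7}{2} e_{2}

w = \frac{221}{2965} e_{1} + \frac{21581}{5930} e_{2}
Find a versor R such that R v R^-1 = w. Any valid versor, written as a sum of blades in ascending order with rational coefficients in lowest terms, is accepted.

R = v + w = \frac{3186}{2965} e_{1} + \frac{413}{2965} e_{2} works: the equal norms (-\frac{53}{4}) guarantee its sandwich swaps v into w.
Answer: \frac{3186}{2965} e_{1} + \frac{413}{2965} e_{2}


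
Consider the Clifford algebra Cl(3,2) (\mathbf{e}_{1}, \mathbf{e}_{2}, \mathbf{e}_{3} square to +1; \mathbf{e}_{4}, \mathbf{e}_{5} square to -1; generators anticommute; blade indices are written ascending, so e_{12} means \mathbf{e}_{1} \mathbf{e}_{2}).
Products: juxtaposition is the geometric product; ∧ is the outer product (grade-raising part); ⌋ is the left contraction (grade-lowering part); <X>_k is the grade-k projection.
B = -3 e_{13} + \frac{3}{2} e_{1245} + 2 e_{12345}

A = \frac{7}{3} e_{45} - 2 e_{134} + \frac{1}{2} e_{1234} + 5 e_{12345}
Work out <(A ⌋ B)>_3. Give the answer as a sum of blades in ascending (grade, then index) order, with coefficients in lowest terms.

step 1: 10 - e_{5} - \frac{7}{2} e_{12} - 4 e_{25} - \frac{14}{3} e_{123}
step 2: -\frac{14}{3} e_{123}
Answer: -\frac{14}{3} e_{123}


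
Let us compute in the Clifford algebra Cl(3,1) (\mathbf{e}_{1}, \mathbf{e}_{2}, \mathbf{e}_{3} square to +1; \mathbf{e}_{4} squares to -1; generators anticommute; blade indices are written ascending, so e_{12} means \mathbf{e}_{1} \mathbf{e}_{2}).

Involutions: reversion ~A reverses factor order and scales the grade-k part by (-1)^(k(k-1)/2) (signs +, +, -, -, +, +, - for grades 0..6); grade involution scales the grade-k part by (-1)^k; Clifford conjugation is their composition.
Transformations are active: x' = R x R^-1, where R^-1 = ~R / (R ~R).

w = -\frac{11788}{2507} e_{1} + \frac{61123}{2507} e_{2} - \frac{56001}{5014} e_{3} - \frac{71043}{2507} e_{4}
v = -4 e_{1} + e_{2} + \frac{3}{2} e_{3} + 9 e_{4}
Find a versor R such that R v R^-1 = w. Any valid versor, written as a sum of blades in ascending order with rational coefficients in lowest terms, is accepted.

Construction: equal norms (both -\frac{247}{4}) license R = v + w = -\frac{21816}{2507} e_{1} + \frac{63630}{2507} e_{2} - \frac{24240}{2507} e_{3} - \frac{48480}{2507} e_{4} — nothing changes along that direction, while (v - w)/2 changes sign, so v maps onto w.
Answer: -\frac{21816}{2507} e_{1} + \frac{63630}{2507} e_{2} - \frac{24240}{2507} e_{3} - \frac{48480}{2507} e_{4}


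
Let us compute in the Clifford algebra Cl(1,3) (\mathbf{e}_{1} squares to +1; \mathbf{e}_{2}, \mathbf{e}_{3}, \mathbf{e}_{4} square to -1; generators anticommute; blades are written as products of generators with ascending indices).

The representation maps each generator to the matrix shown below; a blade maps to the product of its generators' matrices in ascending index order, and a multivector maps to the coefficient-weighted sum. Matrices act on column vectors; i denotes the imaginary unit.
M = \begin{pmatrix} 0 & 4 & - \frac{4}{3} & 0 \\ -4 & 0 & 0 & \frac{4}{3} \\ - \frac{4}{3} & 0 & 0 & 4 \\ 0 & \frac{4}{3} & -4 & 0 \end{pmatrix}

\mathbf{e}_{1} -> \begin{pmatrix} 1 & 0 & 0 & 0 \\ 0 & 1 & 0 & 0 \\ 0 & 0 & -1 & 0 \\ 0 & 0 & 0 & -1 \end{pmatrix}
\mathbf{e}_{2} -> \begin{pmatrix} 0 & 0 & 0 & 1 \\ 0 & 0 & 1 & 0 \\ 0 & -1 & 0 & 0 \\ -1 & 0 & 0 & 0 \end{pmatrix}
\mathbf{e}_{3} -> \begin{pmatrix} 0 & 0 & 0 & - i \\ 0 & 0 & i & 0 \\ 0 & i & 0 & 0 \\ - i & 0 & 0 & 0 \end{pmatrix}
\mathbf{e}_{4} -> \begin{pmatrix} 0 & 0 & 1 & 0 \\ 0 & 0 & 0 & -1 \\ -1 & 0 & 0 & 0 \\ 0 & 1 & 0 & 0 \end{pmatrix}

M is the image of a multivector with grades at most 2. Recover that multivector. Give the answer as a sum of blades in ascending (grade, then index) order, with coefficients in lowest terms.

Method: the blade images are trace-orthogonal — tr(rho(e_A) rho(e_B)^-1) = 4 if A = B and 0 otherwise — and rho(e_A)^-1 = (e_A)^2 * rho(e_A) with (e_A)^2 = +1 or -1, so the coefficient of e_A in the preimage is (e_A)^2 * tr(M rho(e_A))/4.
Nonzero projections over blades of grade <= 2: e_{1} e_{4}: (e_{1} e_{4})^2 = +1, tr(M rho(e_{1} e_{4})) = - \frac{16}{3}, coefficient -\frac{4}{3}; e_{2} e_{4}: (e_{2} e_{4})^2 = -1, tr(M rho(e_{2} e_{4})) = -16, coefficient 4. Every other blade of grade <= 2 projects to 0.
Answer: -\frac{4}{3} e_{1} e_{4} + 4 e_{2} e_{4}


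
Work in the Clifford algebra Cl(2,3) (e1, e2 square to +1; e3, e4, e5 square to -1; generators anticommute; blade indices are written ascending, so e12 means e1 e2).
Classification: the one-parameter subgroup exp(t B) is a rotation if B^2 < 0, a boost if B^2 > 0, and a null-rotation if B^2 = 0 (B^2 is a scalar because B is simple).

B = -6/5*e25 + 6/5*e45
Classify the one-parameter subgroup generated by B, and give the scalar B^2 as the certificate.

B^2 term by term: the squares give (-6/5)^2*(e25)^2 + (6/5)^2*(e45)^2 = 36/25*(+1) + 36/25*(-1) = 0 (each basis 2-blade squares to minus the product of its generators' squares); cross terms between blades sharing an index anticommute and cancel. So B^2 = 0.
Answer: null-rotation, certificate B^2 = 0. One invariant decides it: the square 0 survives every conjugation, and its sign is exactly the classification.


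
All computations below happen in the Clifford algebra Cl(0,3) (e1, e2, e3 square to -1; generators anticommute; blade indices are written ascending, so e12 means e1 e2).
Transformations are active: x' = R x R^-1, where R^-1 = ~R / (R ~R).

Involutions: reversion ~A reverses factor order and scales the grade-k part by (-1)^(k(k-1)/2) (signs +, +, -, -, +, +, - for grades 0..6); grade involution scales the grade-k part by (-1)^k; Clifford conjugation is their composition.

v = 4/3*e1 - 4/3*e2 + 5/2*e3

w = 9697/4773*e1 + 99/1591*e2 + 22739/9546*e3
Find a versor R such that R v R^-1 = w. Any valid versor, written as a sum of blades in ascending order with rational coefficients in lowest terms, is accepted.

A norm check does it: q(v) = q(w) = -353/36, hence R = v + w = 16061/4773*e1 - 6067/4773*e2 + 23302/4773*e3 realises the map — parallel part kept, (v - w)/2 negated, v carried to w.
Answer: 16061/4773*e1 - 6067/4773*e2 + 23302/4773*e3


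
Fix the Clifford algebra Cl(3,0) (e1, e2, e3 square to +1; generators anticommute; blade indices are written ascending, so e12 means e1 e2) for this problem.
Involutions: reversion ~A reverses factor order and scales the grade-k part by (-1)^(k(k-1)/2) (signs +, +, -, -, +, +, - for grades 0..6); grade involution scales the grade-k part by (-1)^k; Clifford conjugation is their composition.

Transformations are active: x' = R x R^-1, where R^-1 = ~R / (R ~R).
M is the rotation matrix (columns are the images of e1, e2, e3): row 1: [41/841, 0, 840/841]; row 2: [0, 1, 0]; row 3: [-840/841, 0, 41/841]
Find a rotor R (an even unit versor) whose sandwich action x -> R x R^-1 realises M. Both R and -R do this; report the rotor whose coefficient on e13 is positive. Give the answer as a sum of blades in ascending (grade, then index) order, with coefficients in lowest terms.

Method: write R = a + b12*e12 + b13*e13 + b23*e23 with a^2 + b12^2 + b13^2 + b23^2 = 1 (so R^-1 = ~R). Expanding the columns R e_j ~R gives tr M = 4a^2 - 1 and, from the antisymmetric part, M21 - M12 = -4a*b12, M13 - M31 = 4a*b13, M32 - M23 = -4a*b23.
Here tr M = 923/841, so a^2 = (1 + tr M)/4 = 441/841 and a = ±21/29. Taking a = 21/29: M21 - M12 = 0, M13 - M31 = 1680/841, M32 - M23 = 0, giving b12 = 0, b13 = 20/29, b23 = 0, i.e. R = 21/29 + 20/29*e13.
Its e13 coefficient is already positive.
Answer: 21/29 + 20/29*e13. Recall the cover is two-to-one: with M of trace 923/841, both preimages act alike, and the stated e13 sign chooses the sheet.


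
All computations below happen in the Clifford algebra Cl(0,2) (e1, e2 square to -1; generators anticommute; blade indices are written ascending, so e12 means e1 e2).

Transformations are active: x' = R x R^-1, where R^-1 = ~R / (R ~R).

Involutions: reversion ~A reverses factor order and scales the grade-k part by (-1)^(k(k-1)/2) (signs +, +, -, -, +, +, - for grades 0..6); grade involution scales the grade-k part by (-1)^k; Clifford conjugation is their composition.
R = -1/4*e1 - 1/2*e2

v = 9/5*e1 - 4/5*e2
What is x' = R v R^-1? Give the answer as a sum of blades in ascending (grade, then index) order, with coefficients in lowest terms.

~R = -1/4*e1 - 1/2*e2, and R ~R = -5/16, so R^-1 = ~R / (-5/16).
R v = 1/20 + 11/10*e12
Answer: -43/25*e1 + 24/25*e2


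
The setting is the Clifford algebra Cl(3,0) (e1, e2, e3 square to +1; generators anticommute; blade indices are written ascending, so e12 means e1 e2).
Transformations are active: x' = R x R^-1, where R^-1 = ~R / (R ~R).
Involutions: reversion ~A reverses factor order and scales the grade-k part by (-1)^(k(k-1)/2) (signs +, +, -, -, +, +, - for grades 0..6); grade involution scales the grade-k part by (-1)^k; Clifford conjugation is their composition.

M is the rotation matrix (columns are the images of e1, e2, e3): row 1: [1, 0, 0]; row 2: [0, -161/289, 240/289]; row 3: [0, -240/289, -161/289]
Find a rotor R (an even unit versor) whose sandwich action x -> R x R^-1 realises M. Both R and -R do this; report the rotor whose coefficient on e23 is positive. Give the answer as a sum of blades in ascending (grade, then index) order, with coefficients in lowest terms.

Method: write R = a + b12*e12 + b13*e13 + b23*e23 with a^2 + b12^2 + b13^2 + b23^2 = 1 (so R^-1 = ~R). Expanding the columns R e_j ~R gives tr M = 4a^2 - 1 and, from the antisymmetric part, M21 - M12 = -4a*b12, M13 - M31 = 4a*b13, M32 - M23 = -4a*b23.
Here tr M = -33/289, so a^2 = (1 + tr M)/4 = 64/289 and a = ±8/17. Taking a = 8/17: M21 - M12 = 0, M13 - M31 = 0, M32 - M23 = -480/289, giving b12 = 0, b13 = 0, b23 = 15/17, i.e. R = 8/17 + 15/17*e23.
Its e23 coefficient is already positive.
Answer: 8/17 + 15/17*e23. Key observation: the double cover Spin(3) -> SO(3) sends R and -R to the same matrix (trace -33/289 here), so the stated sign of the e23 coefficient is what selects one sheet.


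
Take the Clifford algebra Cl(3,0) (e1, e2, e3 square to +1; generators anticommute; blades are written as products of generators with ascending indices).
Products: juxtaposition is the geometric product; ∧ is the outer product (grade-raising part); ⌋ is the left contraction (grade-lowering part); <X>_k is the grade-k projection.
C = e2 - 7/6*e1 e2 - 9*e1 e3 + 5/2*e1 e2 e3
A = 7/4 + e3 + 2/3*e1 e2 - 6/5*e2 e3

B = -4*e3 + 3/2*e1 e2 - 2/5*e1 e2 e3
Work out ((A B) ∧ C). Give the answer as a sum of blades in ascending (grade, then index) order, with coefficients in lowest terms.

step 1: -5 - 12/25*e1 + 24/5*e2 - 101/15*e3 + 89/40*e1 e2 + 9/5*e1 e3 - 28/15*e1 e2 e3
step 2: -5*e2 + 803/150*e1 e2 + 45*e1 e3 + 101/15*e2 e3 + 1654/45*e1 e2 e3
Answer: -5*e2 + 803/150*e1 e2 + 45*e1 e3 + 101/15*e2 e3 + 1654/45*e1 e2 e3


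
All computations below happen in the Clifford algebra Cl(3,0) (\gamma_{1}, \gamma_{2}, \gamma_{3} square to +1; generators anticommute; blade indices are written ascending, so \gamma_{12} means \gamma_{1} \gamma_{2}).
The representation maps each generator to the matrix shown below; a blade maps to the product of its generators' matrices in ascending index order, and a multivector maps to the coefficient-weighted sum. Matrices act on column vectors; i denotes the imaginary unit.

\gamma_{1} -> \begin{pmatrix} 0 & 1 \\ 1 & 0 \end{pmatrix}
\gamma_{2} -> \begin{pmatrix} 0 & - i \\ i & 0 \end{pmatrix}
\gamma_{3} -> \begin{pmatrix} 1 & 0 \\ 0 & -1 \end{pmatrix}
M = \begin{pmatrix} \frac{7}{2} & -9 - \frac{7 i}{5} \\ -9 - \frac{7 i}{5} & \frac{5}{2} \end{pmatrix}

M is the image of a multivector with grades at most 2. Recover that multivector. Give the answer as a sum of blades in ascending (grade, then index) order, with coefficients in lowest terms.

Method: 1, rho(\gamma_{1}), rho(\gamma_{2}), rho(\gamma_{3}) form a trace-orthogonal basis of the 2x2 complex matrices (tr(X Y) = 2 if X = Y, else 0), so M = m0*1 + m1*rho(\gamma_{1}) + m2*rho(\gamma_{2}) + m3*rho(\gamma_{3}) with m0 = tr(M)/2 = 3, m1 = tr(M rho(\gamma_{1}))/2 = -9 - \frac{7 i}{5}, m2 = tr(M rho(\gamma_{2}))/2 = 0, m3 = tr(M rho(\gamma_{3}))/2 = \frac{1}{2}.
Multiplying table entries, the bivector images are rho(\gamma_{12}) = i*rho(\gamma_{3}), rho(\gamma_{13}) = -i*rho(\gamma_{2}), rho(\gamma_{23}) = i*rho(\gamma_{1}); with real blade coefficients the real parts of m0..m3 are the coefficients of 1, \gamma_{1}, \gamma_{2}, \gamma_{3} and the imaginary parts give the bivectors (\gamma_{23}: Im m1, \gamma_{13}: -Im m2, \gamma_{12}: Im m3).
Answer: 3 - 9 \gamma_{1} + \frac{1}{2} \gamma_{3} - \frac{7}{5} \gamma_{23}


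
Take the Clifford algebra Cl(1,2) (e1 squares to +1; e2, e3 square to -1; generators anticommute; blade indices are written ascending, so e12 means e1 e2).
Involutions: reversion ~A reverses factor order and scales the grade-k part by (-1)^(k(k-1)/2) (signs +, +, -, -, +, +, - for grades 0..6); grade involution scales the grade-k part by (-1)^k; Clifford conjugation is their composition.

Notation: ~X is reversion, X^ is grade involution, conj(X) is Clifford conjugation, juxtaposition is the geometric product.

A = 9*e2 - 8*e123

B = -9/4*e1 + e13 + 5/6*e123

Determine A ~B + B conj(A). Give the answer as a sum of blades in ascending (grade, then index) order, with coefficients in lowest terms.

first term: -20/3 - 8*e2 + 81/4*e12 - 15/2*e13 + 18*e23 + 9*e123
second term: 20/3 + 8*e2 + 81/4*e12 - 15/2*e13 + 18*e23 + 9*e123
Answer: 81/2*e12 - 15*e13 + 36*e23 + 18*e123


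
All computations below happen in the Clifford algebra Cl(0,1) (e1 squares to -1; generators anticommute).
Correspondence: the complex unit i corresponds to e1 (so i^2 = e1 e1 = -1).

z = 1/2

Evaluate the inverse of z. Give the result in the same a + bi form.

In blades: z = 1/2.
With qbar = 1/2 (scalar fixed, mapped units negated), z qbar = 1/4 (the sum of squared coefficients), so z^-1 = qbar / (1/4) = 2; translating back:
Answer: 2


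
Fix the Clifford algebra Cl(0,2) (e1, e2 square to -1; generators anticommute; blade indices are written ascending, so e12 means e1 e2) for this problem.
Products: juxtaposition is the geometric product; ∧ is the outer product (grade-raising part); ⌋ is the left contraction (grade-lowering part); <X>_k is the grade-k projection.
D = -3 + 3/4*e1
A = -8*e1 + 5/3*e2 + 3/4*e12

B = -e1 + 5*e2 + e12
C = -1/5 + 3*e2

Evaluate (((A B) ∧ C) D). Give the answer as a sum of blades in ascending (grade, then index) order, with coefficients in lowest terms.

step 1: -205/12 - 25/12*e1 + 29/4*e2 - 115/3*e12
step 2: 41/12 + 5/12*e1 - 527/10*e2 + 17/12*e12
step 3: -169/16 + 21/16*e1 + 12733/80*e2 + 1411/40*e12
Answer: -169/16 + 21/16*e1 + 12733/80*e2 + 1411/40*e12


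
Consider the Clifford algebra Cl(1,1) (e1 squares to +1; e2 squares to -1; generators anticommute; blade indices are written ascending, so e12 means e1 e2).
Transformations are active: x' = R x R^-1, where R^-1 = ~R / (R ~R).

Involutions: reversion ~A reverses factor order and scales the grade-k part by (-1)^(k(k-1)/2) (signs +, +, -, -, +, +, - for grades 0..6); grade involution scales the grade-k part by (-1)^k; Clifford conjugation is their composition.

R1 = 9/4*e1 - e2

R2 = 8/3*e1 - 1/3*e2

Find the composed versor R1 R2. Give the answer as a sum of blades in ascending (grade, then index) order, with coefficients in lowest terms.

Distribute over the terms of R1 (each basis-blade product reordered to ascending indices, repeated generators contracted through their squares):
(9/4*e1) R2 = 6 - 3/4*e12
(-e2) R2 = -1/3 + 8/3*e12
Summing the partial products and collecting blades:
Answer: 17/3 + 23/12*e12


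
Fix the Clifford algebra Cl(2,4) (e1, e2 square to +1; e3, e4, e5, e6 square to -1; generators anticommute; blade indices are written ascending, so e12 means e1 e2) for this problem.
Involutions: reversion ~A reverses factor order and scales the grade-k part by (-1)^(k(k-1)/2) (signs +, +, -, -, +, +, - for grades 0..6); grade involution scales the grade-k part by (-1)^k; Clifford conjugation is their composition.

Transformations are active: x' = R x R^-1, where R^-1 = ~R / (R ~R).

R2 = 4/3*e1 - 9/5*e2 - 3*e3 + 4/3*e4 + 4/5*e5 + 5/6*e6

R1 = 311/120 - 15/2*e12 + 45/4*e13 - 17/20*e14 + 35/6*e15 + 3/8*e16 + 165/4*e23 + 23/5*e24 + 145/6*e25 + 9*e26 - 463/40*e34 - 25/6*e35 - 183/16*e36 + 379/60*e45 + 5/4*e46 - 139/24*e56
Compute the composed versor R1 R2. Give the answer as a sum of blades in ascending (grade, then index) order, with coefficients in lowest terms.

Distribute over the terms of R2 (each basis-blade product reordered to ascending indices, repeated generators contracted through their squares):
R1 (4/3*e1) = 311/90*e1 + 10*e2 - 15*e3 + 17/15*e4 - 70/9*e5 - 1/2*e6 + 55*e123 + 92/15*e124 + 290/9*e125 + 12*e126 - 463/30*e134 - 50/9*e135 - 61/4*e136 + 379/45*e145 + 5/3*e146 - 139/18*e156
R1 (-9/5*e2) = 27/2*e1 - 933/200*e2 + 297/4*e3 + 207/25*e4 + 87/2*e5 + 81/5*e6 + 81/4*e123 - 153/100*e124 + 21/2*e125 + 27/40*e126 + 4167/200*e234 + 15/2*e235 + 1647/80*e236 - 1137/100*e245 - 9/4*e246 + 417/40*e256
R1 (-3*e3) = 135/4*e1 + 495/4*e2 - 311/40*e3 + 1389/40*e4 + 25/2*e5 + 549/16*e6 + 45/2*e123 - 51/20*e134 + 35/2*e135 + 9/8*e136 + 69/5*e234 + 145/2*e235 + 27*e236 - 379/20*e345 - 15/4*e346 + 139/8*e356
R1 (4/3*e4) = 17/15*e1 - 92/15*e2 + 463/30*e3 + 311/90*e4 + 379/45*e5 + 5/3*e6 - 10*e124 + 15*e134 - 70/9*e145 - 1/2*e146 + 55*e234 - 290/9*e245 - 12*e246 + 50/9*e345 + 61/4*e346 - 139/18*e456
R1 (4/5*e5) = -14/3*e1 - 58/3*e2 + 10/3*e3 - 379/75*e4 + 311/150*e5 - 139/30*e6 - 6*e125 + 9*e135 - 17/25*e145 - 3/10*e156 + 33*e235 + 92/25*e245 - 36/5*e256 - 463/50*e345 + 183/20*e356 - e456
R1 (5/6*e6) = -5/16*e1 - 15/2*e2 + 305/32*e3 - 25/24*e4 + 695/144*e5 + 311/144*e6 - 25/4*e126 + 75/8*e136 - 17/24*e146 + 175/36*e156 + 275/8*e236 + 23/6*e246 + 725/36*e256 - 463/48*e346 - 125/36*e356 + 379/72*e456
Summing the partial products and collecting blades:
Answer: 33739/720*e1 + 57671/600*e2 + 38291/480*e3 + 37349/900*e4 + 76253/1200*e5 + 8857/180*e6 + 391/4*e123 - 1619/300*e124 + 661/18*e125 + 257/40*e126 - 179/60*e134 + 377/18*e135 - 19/4*e136 - 8/225*e145 + 11/24*e146 - 569/180*e156 + 17927/200*e234 + 113*e235 + 6557/80*e236 - 35921/900*e245 - 125/12*e246 + 8411/360*e256 - 20389/900*e345 + 89/48*e346 + 8299/360*e356 - 83/24*e456
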